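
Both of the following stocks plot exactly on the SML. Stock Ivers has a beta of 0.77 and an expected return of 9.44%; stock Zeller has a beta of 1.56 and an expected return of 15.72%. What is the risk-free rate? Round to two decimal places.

Both satisfy E(R) = R_f + β·MRP, so the slope of the SML is
MRP = (15.72% − 9.44%) / (1.56 − 0.77) = 6.28% / 0.79 = 7.9494%
R_f = E(R_Ivers) − β_Ivers·MRP = 9.44% − 0.77 × 7.9494% = 3.3190%

3.32%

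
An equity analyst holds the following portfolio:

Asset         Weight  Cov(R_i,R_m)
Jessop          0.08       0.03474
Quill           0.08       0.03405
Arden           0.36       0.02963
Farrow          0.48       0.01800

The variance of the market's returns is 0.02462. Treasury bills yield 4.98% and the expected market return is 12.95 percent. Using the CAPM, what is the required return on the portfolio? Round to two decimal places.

13.01%

β_Jessop = 0.03474 / 0.02462 = 1.4110
β_Quill = 0.03405 / 0.02462 = 1.3830
β_Arden = 0.02963 / 0.02462 = 1.2035
β_Farrow = 0.01800 / 0.02462 = 0.7311
β_P = Σ w_i β_i = 0.08×1.4110 + 0.08×1.3830 + 0.36×1.2035 + 0.48×0.7311 = 1.0077
MRP = 12.95% − 4.98% = 7.97%
E(R_P) = R_f + β_P × MRP = 4.98% + 1.0077 × 7.97% = 13.01%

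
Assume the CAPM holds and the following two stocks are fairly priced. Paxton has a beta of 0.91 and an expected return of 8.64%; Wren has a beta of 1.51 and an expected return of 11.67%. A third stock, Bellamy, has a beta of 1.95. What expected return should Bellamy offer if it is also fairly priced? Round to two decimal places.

13.89%

MRP (SML slope) = (11.67% − 8.64%) / (1.51 − 0.91) = 3.03% / 0.60 = 5.0500%
R_f (intercept) = 8.64% − 0.91 × 5.0500% = 4.0445%
E(R_Bellamy) = R_f + β × MRP = 4.0445% + 1.95 × 5.0500% = 13.89%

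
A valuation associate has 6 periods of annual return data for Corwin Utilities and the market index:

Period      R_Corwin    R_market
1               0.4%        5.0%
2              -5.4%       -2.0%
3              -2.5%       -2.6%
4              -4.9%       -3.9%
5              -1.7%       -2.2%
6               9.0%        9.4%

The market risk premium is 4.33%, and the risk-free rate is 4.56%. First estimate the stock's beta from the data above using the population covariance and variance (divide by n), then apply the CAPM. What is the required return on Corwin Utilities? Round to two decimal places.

8.52%

Mean R_i = (0.4 − 5.4 − 2.5 − 4.9 − 1.7 + 9.0) / 6 = -0.8500%
Mean R_m = (5.0 − 2.0 − 2.6 − 3.9 − 2.2 + 9.4) / 6 = 0.6167%
Σ(R_i − R̄_i)(R_m − R̄_m) = 129.8950  ⇒  Cov = 129.8950 / 6 = 21.6492
Σ(R_m − R̄_m)² = 141.8883  ⇒  Var(R_m) = 141.8883 / 6 = 23.6481
β = Cov / Var(R_m) = 21.6492 / 23.6481 = 0.9155
E(R) = R_f + β × MRP = 4.56% + 0.9155 × 4.33% = 8.52%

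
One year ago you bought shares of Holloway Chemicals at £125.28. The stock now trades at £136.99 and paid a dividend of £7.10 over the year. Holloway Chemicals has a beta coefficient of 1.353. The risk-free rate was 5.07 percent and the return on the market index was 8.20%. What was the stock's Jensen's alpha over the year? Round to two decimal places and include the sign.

Realised HPR = (P1 + D1 − P0) / P0 = (136.99 + 7.10 − 125.28) / 125.28 = 18.81 / 125.28 = 15.0144%
MRP = 8.20% − 5.07% = 3.13%
CAPM required = R_f + β·MRP = 5.07% + 1.353 × 3.13% = 9.30489%
α = realised − required = 15.0144% − 9.30489% = +5.71%

+5.71%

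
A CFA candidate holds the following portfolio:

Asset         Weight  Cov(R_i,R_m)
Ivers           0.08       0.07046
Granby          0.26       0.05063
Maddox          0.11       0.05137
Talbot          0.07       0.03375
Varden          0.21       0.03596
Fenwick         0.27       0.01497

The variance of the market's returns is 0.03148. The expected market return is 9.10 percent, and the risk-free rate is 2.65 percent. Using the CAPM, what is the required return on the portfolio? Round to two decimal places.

β_Ivers = 0.07046 / 0.03148 = 2.2382
β_Granby = 0.05063 / 0.03148 = 1.6083
β_Maddox = 0.05137 / 0.03148 = 1.6318
β_Talbot = 0.03375 / 0.03148 = 1.0721
β_Varden = 0.03596 / 0.03148 = 1.1423
β_Fenwick = 0.01497 / 0.03148 = 0.4755
β_P = Σ w_i β_i = 0.08×2.2382 + 0.26×1.6083 + 0.11×1.6318 + 0.07×1.0721 + 0.21×1.1423 + 0.27×0.4755 = 1.2200
MRP = 9.10% − 2.65% = 6.45%
E(R_P) = R_f + β_P × MRP = 2.65% + 1.2200 × 6.45% = 10.52%

10.52%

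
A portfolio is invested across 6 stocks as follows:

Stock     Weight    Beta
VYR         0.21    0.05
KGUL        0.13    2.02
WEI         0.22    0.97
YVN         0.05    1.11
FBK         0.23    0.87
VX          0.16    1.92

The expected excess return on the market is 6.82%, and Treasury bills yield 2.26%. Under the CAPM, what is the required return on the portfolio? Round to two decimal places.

9.42%

β_P = Σ w_i β_i = 0.21×0.05 + 0.13×2.02 + 0.22×0.97 + 0.05×1.11 + 0.23×0.87 + 0.16×1.92 = 1.0493
E(R_P) = R_f + β_P × MRP = 2.26% + 1.0493 × 6.82% = 9.42%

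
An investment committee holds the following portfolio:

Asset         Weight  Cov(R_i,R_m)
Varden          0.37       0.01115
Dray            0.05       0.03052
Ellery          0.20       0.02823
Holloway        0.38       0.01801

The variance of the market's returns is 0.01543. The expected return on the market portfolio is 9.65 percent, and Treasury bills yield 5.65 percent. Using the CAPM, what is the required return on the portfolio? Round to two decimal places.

β_Varden = 0.01115 / 0.01543 = 0.7226
β_Dray = 0.03052 / 0.01543 = 1.9780
β_Ellery = 0.02823 / 0.01543 = 1.8296
β_Holloway = 0.01801 / 0.01543 = 1.1672
β_P = Σ w_i β_i = 0.37×0.7226 + 0.05×1.9780 + 0.20×1.8296 + 0.38×1.1672 = 1.1757
MRP = 9.65% − 5.65% = 4.00%
E(R_P) = R_f + β_P × MRP = 5.65% + 1.1757 × 4.00% = 10.35%

10.35%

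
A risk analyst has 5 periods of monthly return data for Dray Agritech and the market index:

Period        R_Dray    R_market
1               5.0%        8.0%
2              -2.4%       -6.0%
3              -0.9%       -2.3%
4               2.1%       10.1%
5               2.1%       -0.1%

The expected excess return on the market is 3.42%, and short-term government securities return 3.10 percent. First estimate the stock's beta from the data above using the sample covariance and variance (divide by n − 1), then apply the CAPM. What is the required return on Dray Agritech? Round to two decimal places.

4.30%

Mean R_i = (5.0 − 2.4 − 0.9 + 2.1 + 2.1) / 5 = 1.1800%
Mean R_m = (8.0 − 6.0 − 2.3 + 10.1 − 0.1) / 5 = 1.9400%
Σ(R_i − R̄_i)(R_m − R̄_m) = 66.0240  ⇒  Cov = 66.0240 / 4 = 16.5060
Σ(R_m − R̄_m)² = 188.4920  ⇒  Var(R_m) = 188.4920 / 4 = 47.1230
β = Cov / Var(R_m) = 16.5060 / 47.1230 = 0.3503
E(R) = R_f + β × MRP = 3.10% + 0.3503 × 3.42% = 4.30%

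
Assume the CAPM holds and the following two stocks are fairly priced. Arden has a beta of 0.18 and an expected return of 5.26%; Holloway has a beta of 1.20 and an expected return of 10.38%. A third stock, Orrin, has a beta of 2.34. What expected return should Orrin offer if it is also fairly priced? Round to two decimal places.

16.10%

MRP (SML slope) = (10.38% − 5.26%) / (1.20 − 0.18) = 5.12% / 1.02 = 5.0196%
R_f (intercept) = 5.26% − 0.18 × 5.0196% = 4.3565%
E(R_Orrin) = R_f + β × MRP = 4.3565% + 2.34 × 5.0196% = 16.10%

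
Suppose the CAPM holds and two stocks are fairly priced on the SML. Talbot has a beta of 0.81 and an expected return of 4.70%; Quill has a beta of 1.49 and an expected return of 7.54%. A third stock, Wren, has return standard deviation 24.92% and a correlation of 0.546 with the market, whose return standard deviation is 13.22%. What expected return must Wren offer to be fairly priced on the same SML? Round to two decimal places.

MRP = (7.54% − 4.70%) / (1.49 − 0.81) = 4.1765%
R_f = 4.70% − 0.81 × 4.1765% = 1.3170%
β_Wren = ρ·σ_i/σ_m = 0.546 × 24.92 / 13.22 = 1.0292
E(R_Wren) = R_f + β × MRP = 1.3170% + 1.0292 × 4.1765% = 5.62%

5.62%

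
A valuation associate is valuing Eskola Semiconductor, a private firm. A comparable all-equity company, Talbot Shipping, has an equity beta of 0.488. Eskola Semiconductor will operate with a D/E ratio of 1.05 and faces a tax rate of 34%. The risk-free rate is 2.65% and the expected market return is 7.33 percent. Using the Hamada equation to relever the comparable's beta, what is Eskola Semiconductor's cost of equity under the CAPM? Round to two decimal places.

β_L = β_U × [1 + (1 − t)(D/E)] = 0.488 × [1 + (1 − 0.34) × 1.05]
    = 0.488 × [1 + 0.66 × 1.05] = 0.488 × 1.6930 = 0.8262
MRP = 7.33% − 2.65% = 4.68%
E(R) = R_f + β_L × MRP = 2.65% + 0.8262 × 4.68% = 6.52%

6.52%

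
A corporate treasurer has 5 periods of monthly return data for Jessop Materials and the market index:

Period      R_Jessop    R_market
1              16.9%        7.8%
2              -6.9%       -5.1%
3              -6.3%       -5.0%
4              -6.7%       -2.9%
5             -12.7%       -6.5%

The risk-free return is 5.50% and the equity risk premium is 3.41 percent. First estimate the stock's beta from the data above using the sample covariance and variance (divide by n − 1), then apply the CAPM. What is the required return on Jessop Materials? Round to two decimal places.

Mean R_i = (16.9 − 6.9 − 6.3 − 6.7 − 12.7) / 5 = -3.1400%
Mean R_m = (7.8 − 5.1 − 5.0 − 2.9 − 6.5) / 5 = -2.3400%
Σ(R_i − R̄_i)(R_m − R̄_m) = 263.7520  ⇒  Cov = 263.7520 / 4 = 65.9380
Σ(R_m − R̄_m)² = 135.1320  ⇒  Var(R_m) = 135.1320 / 4 = 33.7830
β = Cov / Var(R_m) = 65.9380 / 33.7830 = 1.9518
E(R) = R_f + β × MRP = 5.50% + 1.9518 × 3.41% = 12.16%

12.16%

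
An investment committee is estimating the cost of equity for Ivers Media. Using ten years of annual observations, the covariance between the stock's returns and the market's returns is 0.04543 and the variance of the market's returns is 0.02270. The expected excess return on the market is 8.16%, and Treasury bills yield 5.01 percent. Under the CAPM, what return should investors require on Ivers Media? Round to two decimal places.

β = Cov(R_i, R_m) / Var(R_m) = 0.04543 / 0.02270 = 2.0013
E(R) = R_f + β × MRP = 5.01% + 2.0013 × 8.16% = 21.34%

21.34%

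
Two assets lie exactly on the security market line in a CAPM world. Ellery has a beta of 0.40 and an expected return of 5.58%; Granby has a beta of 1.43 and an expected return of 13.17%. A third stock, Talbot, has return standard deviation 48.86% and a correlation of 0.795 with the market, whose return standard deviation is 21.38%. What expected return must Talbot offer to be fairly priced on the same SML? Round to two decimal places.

MRP = (13.17% − 5.58%) / (1.43 − 0.40) = 7.3689%
R_f = 5.58% − 0.40 × 7.3689% = 2.6324%
β_Talbot = ρ·σ_i/σ_m = 0.795 × 48.86 / 21.38 = 1.8168
E(R_Talbot) = R_f + β × MRP = 2.6324% + 1.8168 × 7.3689% = 16.02%

16.02%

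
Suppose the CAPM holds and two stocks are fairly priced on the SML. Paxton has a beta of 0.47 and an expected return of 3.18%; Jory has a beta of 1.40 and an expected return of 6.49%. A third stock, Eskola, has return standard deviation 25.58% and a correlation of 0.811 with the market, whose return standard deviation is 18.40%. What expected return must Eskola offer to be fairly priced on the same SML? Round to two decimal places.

5.52%

MRP = (6.49% − 3.18%) / (1.40 − 0.47) = 3.5591%
R_f = 3.18% − 0.47 × 3.5591% = 1.5072%
β_Eskola = ρ·σ_i/σ_m = 0.811 × 25.58 / 18.40 = 1.1275
E(R_Eskola) = R_f + β × MRP = 1.5072% + 1.1275 × 3.5591% = 5.52%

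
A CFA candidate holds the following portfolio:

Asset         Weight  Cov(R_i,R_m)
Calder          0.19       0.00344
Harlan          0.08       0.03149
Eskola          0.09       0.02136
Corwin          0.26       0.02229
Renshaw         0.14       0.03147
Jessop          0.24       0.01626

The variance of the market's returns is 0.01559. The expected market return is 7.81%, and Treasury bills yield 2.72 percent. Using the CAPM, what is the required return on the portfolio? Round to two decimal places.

β_Calder = 0.00344 / 0.01559 = 0.2207
β_Harlan = 0.03149 / 0.01559 = 2.0199
β_Eskola = 0.02136 / 0.01559 = 1.3701
β_Corwin = 0.02229 / 0.01559 = 1.4298
β_Renshaw = 0.03147 / 0.01559 = 2.0186
β_Jessop = 0.01626 / 0.01559 = 1.0430
β_P = Σ w_i β_i = 0.19×0.2207 + 0.08×2.0199 + 0.09×1.3701 + 0.26×1.4298 + 0.14×2.0186 + 0.24×1.0430 = 1.2315
MRP = 7.81% − 2.72% = 5.09%
E(R_P) = R_f + β_P × MRP = 2.72% + 1.2315 × 5.09% = 8.99%

8.99%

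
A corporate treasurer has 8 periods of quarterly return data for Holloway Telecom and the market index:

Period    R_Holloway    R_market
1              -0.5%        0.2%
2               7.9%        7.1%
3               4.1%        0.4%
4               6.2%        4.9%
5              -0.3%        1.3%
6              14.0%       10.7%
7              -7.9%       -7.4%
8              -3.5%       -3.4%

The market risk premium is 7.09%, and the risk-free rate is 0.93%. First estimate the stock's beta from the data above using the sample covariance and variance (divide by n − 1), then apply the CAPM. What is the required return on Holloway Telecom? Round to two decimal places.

9.23%

Mean R_i = (-0.5 + 7.9 + 4.1 + 6.2 − 0.3 + 14.0 − 7.9 − 3.5) / 8 = 2.5000%
Mean R_m = (0.2 + 7.1 + 0.4 + 4.9 + 1.3 + 10.7 − 7.4 − 3.4) / 8 = 1.7250%
Σ(R_i − R̄_i)(R_m − R̄_m) = 273.2800  ⇒  Cov = 273.2800 / 7 = 39.0400
Σ(R_m − R̄_m)² = 233.3150  ⇒  Var(R_m) = 233.3150 / 7 = 33.3307
β = Cov / Var(R_m) = 39.0400 / 33.3307 = 1.1713
E(R) = R_f + β × MRP = 0.93% + 1.1713 × 7.09% = 9.23%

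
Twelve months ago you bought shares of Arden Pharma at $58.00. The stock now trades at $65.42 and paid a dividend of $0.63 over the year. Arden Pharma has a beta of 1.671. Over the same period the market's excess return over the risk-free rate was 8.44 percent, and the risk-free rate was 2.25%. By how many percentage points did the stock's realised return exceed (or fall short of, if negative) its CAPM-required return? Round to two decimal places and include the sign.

-2.47%

Realised HPR = (P1 + D1 − P0) / P0 = (65.42 + 0.63 − 58.00) / 58.00 = 8.05 / 58.00 = 13.8793%
CAPM required = R_f + β·MRP = 2.25% + 1.671 × 8.44% = 16.35324%
α = realised − required = 13.8793% − 16.35324% = -2.47%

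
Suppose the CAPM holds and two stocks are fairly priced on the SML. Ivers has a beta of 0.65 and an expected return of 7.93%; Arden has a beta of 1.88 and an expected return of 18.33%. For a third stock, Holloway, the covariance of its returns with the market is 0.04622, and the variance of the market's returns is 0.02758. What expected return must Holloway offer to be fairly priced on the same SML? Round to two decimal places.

16.60%

MRP = (18.33% − 7.93%) / (1.88 − 0.65) = 8.4553%
R_f = 7.93% − 0.65 × 8.4553% = 2.4341%
β_Holloway = Cov / Var(R_m) = 0.04622 / 0.02758 = 1.6759
E(R_Holloway) = R_f + β × MRP = 2.4341% + 1.6759 × 8.4553% = 16.60%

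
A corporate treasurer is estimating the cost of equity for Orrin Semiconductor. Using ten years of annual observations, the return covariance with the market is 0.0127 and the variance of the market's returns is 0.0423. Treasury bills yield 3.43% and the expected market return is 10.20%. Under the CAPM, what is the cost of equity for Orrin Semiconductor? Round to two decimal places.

5.46%

β = Cov(R_i, R_m) / Var(R_m) = 0.0127 / 0.0423 = 0.3002
MRP = 10.20% − 3.43% = 6.77%
E(R) = R_f + β × MRP = 3.43% + 0.3002 × 6.77% = 5.46%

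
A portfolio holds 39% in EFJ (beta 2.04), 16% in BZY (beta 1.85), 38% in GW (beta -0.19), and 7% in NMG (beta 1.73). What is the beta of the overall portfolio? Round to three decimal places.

β_P = Σ w_i β_i = 0.39×2.04 + 0.16×1.85 + 0.38×-0.19 + 0.07×1.73 = 1.1405

1.141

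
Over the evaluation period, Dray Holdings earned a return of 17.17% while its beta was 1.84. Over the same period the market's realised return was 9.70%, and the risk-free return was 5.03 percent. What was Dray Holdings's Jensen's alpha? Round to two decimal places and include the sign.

+3.55%

Market excess return = 9.70% − 5.03% = 4.67%
CAPM benchmark = R_f + β(R_m − R_f) = 5.03% + 1.84 × 4.67% = 13.6228%
α = actual − benchmark = 17.17% − 13.6228% = +3.55%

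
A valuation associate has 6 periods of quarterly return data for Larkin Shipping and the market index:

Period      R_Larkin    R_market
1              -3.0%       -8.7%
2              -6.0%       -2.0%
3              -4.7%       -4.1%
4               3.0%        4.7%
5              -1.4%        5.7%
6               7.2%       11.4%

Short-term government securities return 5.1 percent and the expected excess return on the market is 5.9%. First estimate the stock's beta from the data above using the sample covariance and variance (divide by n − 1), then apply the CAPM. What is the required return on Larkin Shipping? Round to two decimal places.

Mean R_i = (-3.0 − 6.0 − 4.7 + 3.0 − 1.4 + 7.2) / 6 = -0.8167%
Mean R_m = (-8.7 − 2.0 − 4.1 + 4.7 + 5.7 + 11.4) / 6 = 1.1667%
Σ(R_i − R̄_i)(R_m − R̄_m) = 151.2867  ⇒  Cov = 151.2867 / 5 = 30.2573
Σ(R_m − R̄_m)² = 272.8733  ⇒  Var(R_m) = 272.8733 / 5 = 54.5747
β = Cov / Var(R_m) = 30.2573 / 54.5747 = 0.5544
E(R) = R_f + β × MRP = 5.1% + 0.5544 × 5.9% = 8.37%

8.37%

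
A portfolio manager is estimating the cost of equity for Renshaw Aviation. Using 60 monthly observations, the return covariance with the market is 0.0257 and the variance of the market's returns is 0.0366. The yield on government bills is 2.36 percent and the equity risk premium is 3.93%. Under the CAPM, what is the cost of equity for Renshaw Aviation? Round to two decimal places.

5.12%

β = Cov(R_i, R_m) / Var(R_m) = 0.0257 / 0.0366 = 0.7022
E(R) = R_f + β × MRP = 2.36% + 0.7022 × 3.93% = 5.12%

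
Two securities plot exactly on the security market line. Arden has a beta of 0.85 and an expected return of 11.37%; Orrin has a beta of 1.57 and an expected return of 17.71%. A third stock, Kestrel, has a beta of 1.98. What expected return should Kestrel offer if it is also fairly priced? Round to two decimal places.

21.32%

MRP (SML slope) = (17.71% − 11.37%) / (1.57 − 0.85) = 6.34% / 0.72 = 8.8056%
R_f (intercept) = 11.37% − 0.85 × 8.8056% = 3.8852%
E(R_Kestrel) = R_f + β × MRP = 3.8852% + 1.98 × 8.8056% = 21.32%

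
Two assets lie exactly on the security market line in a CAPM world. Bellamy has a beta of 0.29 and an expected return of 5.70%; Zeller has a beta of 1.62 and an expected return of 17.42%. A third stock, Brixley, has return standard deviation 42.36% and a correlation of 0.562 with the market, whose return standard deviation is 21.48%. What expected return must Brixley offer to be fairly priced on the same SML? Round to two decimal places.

MRP = (17.42% − 5.70%) / (1.62 − 0.29) = 8.8120%
R_f = 5.70% − 0.29 × 8.8120% = 3.1445%
β_Brixley = ρ·σ_i/σ_m = 0.562 × 42.36 / 21.48 = 1.1083
E(R_Brixley) = R_f + β × MRP = 3.1445% + 1.1083 × 8.8120% = 12.91%

12.91%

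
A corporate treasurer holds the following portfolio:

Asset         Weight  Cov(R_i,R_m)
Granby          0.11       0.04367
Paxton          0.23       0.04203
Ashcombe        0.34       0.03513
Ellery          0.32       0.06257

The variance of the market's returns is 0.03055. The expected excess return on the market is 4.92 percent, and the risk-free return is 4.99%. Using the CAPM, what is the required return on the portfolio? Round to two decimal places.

β_Granby = 0.04367 / 0.03055 = 1.4295
β_Paxton = 0.04203 / 0.03055 = 1.3758
β_Ashcombe = 0.03513 / 0.03055 = 1.1499
β_Ellery = 0.06257 / 0.03055 = 2.0481
β_P = Σ w_i β_i = 0.11×1.4295 + 0.23×1.3758 + 0.34×1.1499 + 0.32×2.0481 = 1.5200
E(R_P) = R_f + β_P × MRP = 4.99% + 1.5200 × 4.92% = 12.47%

12.47%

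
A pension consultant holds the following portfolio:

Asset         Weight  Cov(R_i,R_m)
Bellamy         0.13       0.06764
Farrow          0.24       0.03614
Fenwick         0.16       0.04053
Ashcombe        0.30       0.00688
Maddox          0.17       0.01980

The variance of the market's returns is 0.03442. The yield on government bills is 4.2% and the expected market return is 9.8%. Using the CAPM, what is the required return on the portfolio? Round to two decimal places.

8.98%

β_Bellamy = 0.06764 / 0.03442 = 1.9651
β_Farrow = 0.03614 / 0.03442 = 1.0500
β_Fenwick = 0.04053 / 0.03442 = 1.1775
β_Ashcombe = 0.00688 / 0.03442 = 0.1999
β_Maddox = 0.01980 / 0.03442 = 0.5752
β_P = Σ w_i β_i = 0.13×1.9651 + 0.24×1.0500 + 0.16×1.1775 + 0.30×0.1999 + 0.17×0.5752 = 0.8536
MRP = 9.8% − 4.2% = 5.60%
E(R_P) = R_f + β_P × MRP = 4.2% + 0.8536 × 5.6% = 8.98%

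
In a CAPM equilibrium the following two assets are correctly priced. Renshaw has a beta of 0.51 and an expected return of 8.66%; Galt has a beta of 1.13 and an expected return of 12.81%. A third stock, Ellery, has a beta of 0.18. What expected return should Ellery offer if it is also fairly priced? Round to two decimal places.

MRP (SML slope) = (12.81% − 8.66%) / (1.13 − 0.51) = 4.15% / 0.62 = 6.6935%
R_f (intercept) = 8.66% − 0.51 × 6.6935% = 5.2463%
E(R_Ellery) = R_f + β × MRP = 5.2463% + 0.18 × 6.6935% = 6.45%

6.45%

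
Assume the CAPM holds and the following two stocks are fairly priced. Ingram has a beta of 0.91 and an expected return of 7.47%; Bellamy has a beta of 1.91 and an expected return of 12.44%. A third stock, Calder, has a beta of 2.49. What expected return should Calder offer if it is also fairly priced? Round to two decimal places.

MRP (SML slope) = (12.44% − 7.47%) / (1.91 − 0.91) = 4.97% / 1.00 = 4.9700%
R_f (intercept) = 7.47% − 0.91 × 4.9700% = 2.9473%
E(R_Calder) = R_f + β × MRP = 2.9473% + 2.49 × 4.9700% = 15.32%

15.32%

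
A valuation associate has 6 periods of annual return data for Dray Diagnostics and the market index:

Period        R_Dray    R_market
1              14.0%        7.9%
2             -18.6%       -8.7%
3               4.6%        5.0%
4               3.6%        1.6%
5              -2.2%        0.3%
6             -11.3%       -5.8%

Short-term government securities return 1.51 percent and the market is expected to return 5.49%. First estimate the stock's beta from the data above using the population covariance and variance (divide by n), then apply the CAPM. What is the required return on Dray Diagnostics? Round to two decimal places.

Mean R_i = (14.0 − 18.6 + 4.6 + 3.6 − 2.2 − 11.3) / 6 = -1.6500%
Mean R_m = (7.9 − 8.7 + 5.0 + 1.6 + 0.3 − 5.8) / 6 = 0.0500%
Σ(R_i − R̄_i)(R_m − R̄_m) = 366.5550  ⇒  Cov = 366.5550 / 6 = 61.0925
Σ(R_m − R̄_m)² = 199.3750  ⇒  Var(R_m) = 199.3750 / 6 = 33.2292
β = Cov / Var(R_m) = 61.0925 / 33.2292 = 1.8385
MRP = 5.49% − 1.51% = 3.98%
E(R) = R_f + β × MRP = 1.51% + 1.8385 × 3.98% = 8.83%

8.83%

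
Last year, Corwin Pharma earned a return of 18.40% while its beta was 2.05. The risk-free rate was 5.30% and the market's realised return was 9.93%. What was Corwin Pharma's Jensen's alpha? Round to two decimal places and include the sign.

+3.61%

Market excess return = 9.93% − 5.30% = 4.63%
CAPM benchmark = R_f + β(R_m − R_f) = 5.30% + 2.05 × 4.63% = 14.7915%
α = actual − benchmark = 18.40% − 14.7915% = +3.61%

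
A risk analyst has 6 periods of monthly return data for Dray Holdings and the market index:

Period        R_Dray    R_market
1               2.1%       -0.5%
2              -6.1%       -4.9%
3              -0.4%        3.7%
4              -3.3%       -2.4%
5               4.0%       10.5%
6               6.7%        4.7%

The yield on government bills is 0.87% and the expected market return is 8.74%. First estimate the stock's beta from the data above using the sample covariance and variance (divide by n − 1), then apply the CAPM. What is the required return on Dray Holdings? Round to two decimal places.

6.09%

Mean R_i = (2.1 − 6.1 − 0.4 − 3.3 + 4.0 + 6.7) / 6 = 0.5000%
Mean R_m = (-0.5 − 4.9 + 3.7 − 2.4 + 10.5 + 4.7) / 6 = 1.8500%
Σ(R_i − R̄_i)(R_m − R̄_m) = 103.2200  ⇒  Cov = 103.2200 / 5 = 20.6440
Σ(R_m − R̄_m)² = 155.5150  ⇒  Var(R_m) = 155.5150 / 5 = 31.1030
β = Cov / Var(R_m) = 20.6440 / 31.1030 = 0.6637
MRP = 8.74% − 0.87% = 7.87%
E(R) = R_f + β × MRP = 0.87% + 0.6637 × 7.87% = 6.09%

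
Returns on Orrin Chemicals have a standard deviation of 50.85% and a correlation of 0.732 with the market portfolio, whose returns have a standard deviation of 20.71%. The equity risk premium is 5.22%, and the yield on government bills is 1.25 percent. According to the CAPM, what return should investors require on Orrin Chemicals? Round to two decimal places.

β = ρ × σ_i / σ_m = 0.732 × 50.85% / 20.71% = 1.7973
E(R) = 1.25% + 1.7973 × 5.22% = 10.63%

10.63%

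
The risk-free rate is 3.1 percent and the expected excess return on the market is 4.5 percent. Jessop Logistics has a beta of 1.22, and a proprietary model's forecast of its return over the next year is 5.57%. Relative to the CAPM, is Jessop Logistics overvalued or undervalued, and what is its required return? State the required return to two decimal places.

Required return = R_f + β·MRP = 3.1% + 1.22 × 4.5% = 8.59%
Forecast 5.57% < required 8.59% → the stock plots below the SML → overvalued.

Overvalued; required return 8.59%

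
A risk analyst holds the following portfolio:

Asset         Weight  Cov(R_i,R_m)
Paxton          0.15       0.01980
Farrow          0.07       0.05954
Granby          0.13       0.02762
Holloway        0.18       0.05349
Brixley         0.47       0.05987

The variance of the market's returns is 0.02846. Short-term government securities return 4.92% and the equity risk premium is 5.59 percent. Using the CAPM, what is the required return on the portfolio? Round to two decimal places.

14.45%

β_Paxton = 0.01980 / 0.02846 = 0.6957
β_Farrow = 0.05954 / 0.02846 = 2.0921
β_Granby = 0.02762 / 0.02846 = 0.9705
β_Holloway = 0.05349 / 0.02846 = 1.8795
β_Brixley = 0.05987 / 0.02846 = 2.1037
β_P = Σ w_i β_i = 0.15×0.6957 + 0.07×2.0921 + 0.13×0.9705 + 0.18×1.8795 + 0.47×2.1037 = 1.7040
E(R_P) = R_f + β_P × MRP = 4.92% + 1.7040 × 5.59% = 14.45%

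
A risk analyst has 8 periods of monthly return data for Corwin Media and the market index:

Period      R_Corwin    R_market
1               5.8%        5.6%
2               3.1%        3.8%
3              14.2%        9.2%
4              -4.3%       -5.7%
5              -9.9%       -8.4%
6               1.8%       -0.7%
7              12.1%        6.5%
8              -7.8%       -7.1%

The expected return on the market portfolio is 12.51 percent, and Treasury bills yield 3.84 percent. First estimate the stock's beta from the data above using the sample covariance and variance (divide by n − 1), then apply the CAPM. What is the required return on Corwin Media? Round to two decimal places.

Mean R_i = (5.8 + 3.1 + 14.2 − 4.3 − 9.9 + 1.8 + 12.1 − 7.8) / 8 = 1.8750%
Mean R_m = (5.6 + 3.8 + 9.2 − 5.7 − 8.4 − 0.7 + 6.5 − 7.1) / 8 = 0.4000%
Σ(R_i − R̄_i)(R_m − R̄_m) = 409.3400  ⇒  Cov = 409.3400 / 7 = 58.4771
Σ(R_m − R̄_m)² = 325.3600  ⇒  Var(R_m) = 325.3600 / 7 = 46.4800
β = Cov / Var(R_m) = 58.4771 / 46.4800 = 1.2581
MRP = 12.51% − 3.84% = 8.67%
E(R) = R_f + β × MRP = 3.84% + 1.2581 × 8.67% = 14.75%

14.75%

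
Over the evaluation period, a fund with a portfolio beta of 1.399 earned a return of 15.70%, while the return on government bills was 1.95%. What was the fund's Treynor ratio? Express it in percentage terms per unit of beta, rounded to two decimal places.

Treynor = (R_P − R_f) / β_P = (15.70% − 1.95%) / 1.3990 = 13.75% / 1.3990 = 9.83%

9.83%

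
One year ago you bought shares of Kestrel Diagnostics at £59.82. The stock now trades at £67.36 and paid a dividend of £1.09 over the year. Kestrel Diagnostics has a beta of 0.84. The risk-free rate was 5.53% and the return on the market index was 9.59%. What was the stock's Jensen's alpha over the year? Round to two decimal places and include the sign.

+5.49%

Realised HPR = (P1 + D1 − P0) / P0 = (67.36 + 1.09 − 59.82) / 59.82 = 8.63 / 59.82 = 14.4266%
MRP = 9.59% − 5.53% = 4.06%
CAPM required = R_f + β·MRP = 5.53% + 0.84 × 4.06% = 8.9404%
α = realised − required = 14.4266% − 8.9404% = +5.49%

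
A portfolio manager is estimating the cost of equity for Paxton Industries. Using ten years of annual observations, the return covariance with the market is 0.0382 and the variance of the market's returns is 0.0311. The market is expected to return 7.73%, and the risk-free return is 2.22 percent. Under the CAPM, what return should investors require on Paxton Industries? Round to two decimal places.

8.99%

β = Cov(R_i, R_m) / Var(R_m) = 0.0382 / 0.0311 = 1.2283
MRP = 7.73% − 2.22% = 5.51%
E(R) = R_f + β × MRP = 2.22% + 1.2283 × 5.51% = 8.99%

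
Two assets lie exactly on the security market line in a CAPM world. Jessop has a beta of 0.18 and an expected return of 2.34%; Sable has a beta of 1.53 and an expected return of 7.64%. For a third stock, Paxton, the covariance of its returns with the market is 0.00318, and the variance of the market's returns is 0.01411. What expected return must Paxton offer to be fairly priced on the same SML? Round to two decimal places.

MRP = (7.64% − 2.34%) / (1.53 − 0.18) = 3.9259%
R_f = 2.34% − 0.18 × 3.9259% = 1.6333%
β_Paxton = Cov / Var(R_m) = 0.00318 / 0.01411 = 0.2254
E(R_Paxton) = R_f + β × MRP = 1.6333% + 0.2254 × 3.9259% = 2.52%

2.52%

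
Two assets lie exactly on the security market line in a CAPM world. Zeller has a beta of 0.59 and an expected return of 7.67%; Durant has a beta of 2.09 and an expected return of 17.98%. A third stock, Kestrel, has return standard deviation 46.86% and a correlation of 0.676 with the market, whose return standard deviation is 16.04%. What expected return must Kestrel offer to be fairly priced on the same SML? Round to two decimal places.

17.19%

MRP = (17.98% − 7.67%) / (2.09 − 0.59) = 6.8733%
R_f = 7.67% − 0.59 × 6.8733% = 3.6148%
β_Kestrel = ρ·σ_i/σ_m = 0.676 × 46.86 / 16.04 = 1.9749
E(R_Kestrel) = R_f + β × MRP = 3.6148% + 1.9749 × 6.8733% = 17.19%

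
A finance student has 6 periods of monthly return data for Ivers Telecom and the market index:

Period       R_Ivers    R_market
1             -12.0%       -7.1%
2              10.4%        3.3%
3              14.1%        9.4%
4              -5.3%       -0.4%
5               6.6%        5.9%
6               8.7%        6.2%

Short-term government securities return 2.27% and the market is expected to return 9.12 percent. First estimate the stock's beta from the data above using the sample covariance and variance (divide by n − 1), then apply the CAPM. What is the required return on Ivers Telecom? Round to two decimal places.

Mean R_i = (-12.0 + 10.4 + 14.1 − 5.3 + 6.6 + 8.7) / 6 = 3.7500%
Mean R_m = (-7.1 + 3.3 + 9.4 − 0.4 + 5.9 + 6.2) / 6 = 2.8833%
Σ(R_i − R̄_i)(R_m − R̄_m) = 282.1850  ⇒  Cov = 282.1850 / 5 = 56.4370
Σ(R_m − R̄_m)² = 173.1883  ⇒  Var(R_m) = 173.1883 / 5 = 34.6377
β = Cov / Var(R_m) = 56.4370 / 34.6377 = 1.6294
MRP = 9.12% − 2.27% = 6.85%
E(R) = R_f + β × MRP = 2.27% + 1.6294 × 6.85% = 13.43%

13.43%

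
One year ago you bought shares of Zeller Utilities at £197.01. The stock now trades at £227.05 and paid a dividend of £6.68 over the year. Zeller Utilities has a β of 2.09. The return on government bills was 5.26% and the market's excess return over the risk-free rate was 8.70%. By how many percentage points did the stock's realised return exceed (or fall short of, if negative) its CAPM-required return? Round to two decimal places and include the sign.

Realised HPR = (P1 + D1 − P0) / P0 = (227.05 + 6.68 − 197.01) / 197.01 = 36.72 / 197.01 = 18.6386%
CAPM required = R_f + β·MRP = 5.26% + 2.09 × 8.70% = 23.4430%
α = realised − required = 18.6386% − 23.4430% = -4.80%

-4.80%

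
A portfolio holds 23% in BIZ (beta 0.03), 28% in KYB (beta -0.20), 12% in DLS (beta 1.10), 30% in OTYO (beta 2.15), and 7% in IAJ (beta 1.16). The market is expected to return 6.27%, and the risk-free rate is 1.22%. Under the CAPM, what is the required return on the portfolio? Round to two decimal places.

5.31%

β_P = Σ w_i β_i = 0.23×0.03 + 0.28×-0.20 + 0.12×1.10 + 0.30×2.15 + 0.07×1.16 = 0.8091
MRP = 6.27% − 1.22% = 5.05%
E(R_P) = R_f + β_P × MRP = 1.22% + 0.8091 × 5.05% = 5.31%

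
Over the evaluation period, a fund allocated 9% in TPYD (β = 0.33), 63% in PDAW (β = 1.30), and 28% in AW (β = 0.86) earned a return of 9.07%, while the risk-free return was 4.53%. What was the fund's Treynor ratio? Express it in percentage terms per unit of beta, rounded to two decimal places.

β_P = 0.09×0.33 + 0.63×1.30 + 0.28×0.86 = 1.0895
Treynor = (R_P − R_f) / β_P = (9.07% − 4.53%) / 1.0895 = 4.54% / 1.0895 = 4.17%

4.17%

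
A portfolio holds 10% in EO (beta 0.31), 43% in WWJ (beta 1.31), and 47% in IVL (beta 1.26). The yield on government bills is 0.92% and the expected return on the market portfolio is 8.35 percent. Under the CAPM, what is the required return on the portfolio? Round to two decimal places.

β_P = Σ w_i β_i = 0.10×0.31 + 0.43×1.31 + 0.47×1.26 = 1.1865
MRP = 8.35% − 0.92% = 7.43%
E(R_P) = R_f + β_P × MRP = 0.92% + 1.1865 × 7.43% = 9.74%

9.74%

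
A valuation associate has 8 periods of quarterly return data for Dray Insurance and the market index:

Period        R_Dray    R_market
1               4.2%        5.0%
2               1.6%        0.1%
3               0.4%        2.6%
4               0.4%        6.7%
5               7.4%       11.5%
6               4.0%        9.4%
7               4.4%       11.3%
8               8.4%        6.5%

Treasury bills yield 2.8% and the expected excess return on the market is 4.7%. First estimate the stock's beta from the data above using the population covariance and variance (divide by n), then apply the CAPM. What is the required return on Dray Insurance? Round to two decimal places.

4.74%

Mean R_i = (4.2 + 1.6 + 0.4 + 0.4 + 7.4 + 4.0 + 4.4 + 8.4) / 8 = 3.8500%
Mean R_m = (5.0 + 0.1 + 2.6 + 6.7 + 11.5 + 9.4 + 11.3 + 6.5) / 8 = 6.6375%
Σ(R_i − R̄_i)(R_m − R̄_m) = 47.4650  ⇒  Cov = 47.4650 / 8 = 5.9331
Σ(R_m − R̄_m)² = 114.7588  ⇒  Var(R_m) = 114.7588 / 8 = 14.3449
β = Cov / Var(R_m) = 5.9331 / 14.3449 = 0.4136
E(R) = R_f + β × MRP = 2.8% + 0.4136 × 4.7% = 4.74%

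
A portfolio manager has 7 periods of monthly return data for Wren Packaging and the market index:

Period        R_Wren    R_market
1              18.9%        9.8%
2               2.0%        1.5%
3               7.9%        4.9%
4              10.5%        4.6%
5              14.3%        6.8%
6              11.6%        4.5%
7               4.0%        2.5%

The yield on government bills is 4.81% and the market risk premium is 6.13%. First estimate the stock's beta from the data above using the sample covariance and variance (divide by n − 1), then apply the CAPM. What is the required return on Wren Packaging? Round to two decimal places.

Mean R_i = (18.9 + 2.0 + 7.9 + 10.5 + 14.3 + 11.6 + 4.0) / 7 = 9.8857%
Mean R_m = (9.8 + 1.5 + 4.9 + 4.6 + 6.8 + 4.5 + 2.5) / 7 = 4.9429%
Σ(R_i − R̄_i)(R_m − R̄_m) = 92.6243  ⇒  Cov = 92.6243 / 6 = 15.4374
Σ(R_m − R̄_m)² = 45.1771  ⇒  Var(R_m) = 45.1771 / 6 = 7.5295
β = Cov / Var(R_m) = 15.4374 / 7.5295 = 2.0503
E(R) = R_f + β × MRP = 4.81% + 2.0503 × 6.13% = 17.38%

17.38%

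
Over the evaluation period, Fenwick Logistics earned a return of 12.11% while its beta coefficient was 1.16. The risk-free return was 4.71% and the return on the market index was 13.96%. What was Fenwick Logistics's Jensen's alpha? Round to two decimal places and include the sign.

Market excess return = 13.96% − 4.71% = 9.25%
CAPM benchmark = R_f + β(R_m − R_f) = 4.71% + 1.16 × 9.25% = 15.4400%
α = actual − benchmark = 12.11% − 15.4400% = -3.33%

-3.33%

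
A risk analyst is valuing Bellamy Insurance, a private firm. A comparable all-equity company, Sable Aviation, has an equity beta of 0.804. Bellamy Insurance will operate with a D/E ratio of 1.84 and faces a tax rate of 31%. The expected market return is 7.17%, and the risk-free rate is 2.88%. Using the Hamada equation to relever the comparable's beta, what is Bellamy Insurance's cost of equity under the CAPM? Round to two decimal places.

10.71%

β_L = β_U × [1 + (1 − t)(D/E)] = 0.804 × [1 + (1 − 0.31) × 1.84]
    = 0.804 × [1 + 0.69 × 1.84] = 0.804 × 2.2696 = 1.8248
MRP = 7.17% − 2.88% = 4.29%
E(R) = R_f + β_L × MRP = 2.88% + 1.8248 × 4.29% = 10.71%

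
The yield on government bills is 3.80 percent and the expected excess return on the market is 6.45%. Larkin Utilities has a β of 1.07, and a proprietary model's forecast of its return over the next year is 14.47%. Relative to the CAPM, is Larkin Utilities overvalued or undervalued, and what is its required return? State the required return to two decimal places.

Required return = R_f + β·MRP = 3.80% + 1.07 × 6.45% = 10.70%
Forecast 14.47% > required 10.70% → the stock plots above the SML → undervalued.

Undervalued; required return 10.70%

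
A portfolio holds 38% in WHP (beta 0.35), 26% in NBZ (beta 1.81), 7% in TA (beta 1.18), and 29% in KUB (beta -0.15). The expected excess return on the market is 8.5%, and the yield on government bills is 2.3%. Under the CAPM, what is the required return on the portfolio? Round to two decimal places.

7.76%

β_P = Σ w_i β_i = 0.38×0.35 + 0.26×1.81 + 0.07×1.18 + 0.29×-0.15 = 0.6427
E(R_P) = R_f + β_P × MRP = 2.3% + 0.6427 × 8.5% = 7.76%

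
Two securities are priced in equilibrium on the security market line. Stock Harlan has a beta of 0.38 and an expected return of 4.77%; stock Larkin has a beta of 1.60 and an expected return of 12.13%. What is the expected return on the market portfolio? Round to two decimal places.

Both satisfy E(R) = R_f + β·MRP, so the slope of the SML is
MRP = (12.13% − 4.77%) / (1.60 − 0.38) = 7.36% / 1.22 = 6.0328%
R_f = E(R_Harlan) − β_Harlan·MRP = 4.77% − 0.38 × 6.0328% = 2.4775%
E(R_m) = R_f + MRP = 2.4775% + 6.0328% = 8.51%

8.51%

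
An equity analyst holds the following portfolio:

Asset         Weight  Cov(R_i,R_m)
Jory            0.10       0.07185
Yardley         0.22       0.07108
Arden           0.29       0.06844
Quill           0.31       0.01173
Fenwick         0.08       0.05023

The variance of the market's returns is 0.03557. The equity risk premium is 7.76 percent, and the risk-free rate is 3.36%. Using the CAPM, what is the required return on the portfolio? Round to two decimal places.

14.34%

β_Jory = 0.07185 / 0.03557 = 2.0200
β_Yardley = 0.07108 / 0.03557 = 1.9983
β_Arden = 0.06844 / 0.03557 = 1.9241
β_Quill = 0.01173 / 0.03557 = 0.3298
β_Fenwick = 0.05023 / 0.03557 = 1.4121
β_P = Σ w_i β_i = 0.10×2.0200 + 0.22×1.9983 + 0.29×1.9241 + 0.31×0.3298 + 0.08×1.4121 = 1.4148
E(R_P) = R_f + β_P × MRP = 3.36% + 1.4148 × 7.76% = 14.34%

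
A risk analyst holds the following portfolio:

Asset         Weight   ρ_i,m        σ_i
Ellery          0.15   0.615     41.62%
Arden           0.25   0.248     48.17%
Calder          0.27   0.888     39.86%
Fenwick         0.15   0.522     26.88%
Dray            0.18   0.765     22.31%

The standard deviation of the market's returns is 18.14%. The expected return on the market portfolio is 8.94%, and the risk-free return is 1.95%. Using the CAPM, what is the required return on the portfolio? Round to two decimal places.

10.26%

β_Ellery = 0.615 × 41.62% / 18.14% = 1.4110
β_Arden = 0.248 × 48.17% / 18.14% = 0.6586
β_Calder = 0.888 × 39.86% / 18.14% = 1.9513
β_Fenwick = 0.522 × 26.88% / 18.14% = 0.7735
β_Dray = 0.765 × 22.31% / 18.14% = 0.9409
β_P = Σ w_i β_i = 0.15×1.4110 + 0.25×0.6586 + 0.27×1.9513 + 0.15×0.7735 + 0.18×0.9409 = 1.1885
MRP = 8.94% − 1.95% = 6.99%
E(R_P) = R_f + β_P × MRP = 1.95% + 1.1885 × 6.99% = 10.26%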